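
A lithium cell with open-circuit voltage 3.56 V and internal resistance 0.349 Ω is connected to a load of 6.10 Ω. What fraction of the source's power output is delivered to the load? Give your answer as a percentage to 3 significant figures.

Both r and R carry the same current, so the power split is just the resistance split: η = R/(R+r).
η = R / (R + r) = 6.10 / (6.10 + 0.349) = 0.9459

94.6 %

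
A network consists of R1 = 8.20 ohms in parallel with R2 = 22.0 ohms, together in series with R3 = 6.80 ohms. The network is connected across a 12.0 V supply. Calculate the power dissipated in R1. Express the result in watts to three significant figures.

3.84 W

Collapse the R1‖R2 pair into one equivalent R_p; then R_p and R3 form a series string.
R_p = (8.20×22.0)/(8.20+22.0) = 5.974 Ω
R_total = R_p + 6.80 = 5.974 + 6.80 = 12.77 Ω
I = V / R_total = 12.0 / 12.77 = 0.9394 A
Voltage across the parallel pair: V_p = I × R_p = 0.9394 × 5.974 = 5.612 V
Use P = V²/R for R1 with V = V_p.
P_R1 = (5.612)² / 8.20 = 3.840 W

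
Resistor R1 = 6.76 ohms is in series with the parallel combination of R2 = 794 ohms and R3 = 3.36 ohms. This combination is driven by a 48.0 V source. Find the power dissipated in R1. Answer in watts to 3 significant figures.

First combine the parallel branches into one equivalent R_p, then R1 + R_p is a series pair.
R_p = (794×3.36)/(794+3.36) = 3.346 Ω
R_total = 6.76 + 3.346 = 10.11 Ω
I = V / R_total = 48.0 / 10.11 = 4.750 A
All the current flows through R1; use P = I²R.
P_R1 = (4.750)² × 6.76 = 152.5 W

153 W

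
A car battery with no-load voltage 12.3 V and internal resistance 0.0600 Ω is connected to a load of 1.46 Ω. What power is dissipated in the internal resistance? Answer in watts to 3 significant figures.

3.93 W

The internal resistance carries the same current as the load; P_int = I²r.
I = ε / (r + R) = 12.3 / (0.0600 + 1.46) = 8.092 A
P_int = I² r = (8.092)² × 0.0600 = 3.929 W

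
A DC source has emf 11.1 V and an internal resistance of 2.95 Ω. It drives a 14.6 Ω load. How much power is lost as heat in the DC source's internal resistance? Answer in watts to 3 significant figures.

The internal resistance carries the same current as the load; P_int = I²r.
I = ε / (r + R) = 11.1 / (2.95 + 14.6) = 0.6325 A
P_int = I² r = (0.6325)² × 2.95 = 1.180 W

1.18 W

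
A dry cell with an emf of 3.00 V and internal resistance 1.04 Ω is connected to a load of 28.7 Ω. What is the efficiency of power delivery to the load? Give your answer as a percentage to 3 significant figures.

Both r and R carry the same current, so the power split is just the resistance split: η = R/(R+r).
η = R / (R + r) = 28.7 / (28.7 + 1.04) = 0.9650

96.5 %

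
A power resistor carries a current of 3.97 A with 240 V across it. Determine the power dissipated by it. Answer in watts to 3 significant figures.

953 W

Since both terminal voltage and current are stated, P = V I gives the power in one step.
P = 240 V × 3.970 A = 952.8 W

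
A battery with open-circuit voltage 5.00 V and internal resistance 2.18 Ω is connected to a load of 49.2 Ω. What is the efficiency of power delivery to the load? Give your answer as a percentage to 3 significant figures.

95.8 %

Efficiency is P_load / P_total. With a series r and R sharing the same I, P = I²R for each, so η = R/(R+r).
η = R / (R + r) = 49.2 / (49.2 + 2.18) = 0.9576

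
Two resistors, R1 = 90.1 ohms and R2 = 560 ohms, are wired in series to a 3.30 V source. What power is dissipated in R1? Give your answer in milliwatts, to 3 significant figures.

In a series string the same current flows through every resistor — find that current, then P = I²R for the one we want.
R_total = 90.1 + 560 = 650.1 Ω
I = V / R_total = 3.30 / 650.1 = 0.005076 A
P_R1 = I² × R1 = (0.005076)² × 90.1 = 0.002322 W

2.32 mW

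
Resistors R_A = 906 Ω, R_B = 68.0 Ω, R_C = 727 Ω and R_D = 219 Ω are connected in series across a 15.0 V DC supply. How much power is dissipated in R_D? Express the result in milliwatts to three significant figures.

Since the resistors are in series they all carry the loop current I = V/R_total; the power in any one is I²R.
R_total = 906 + 68.0 + 727 + 219 = 1920 Ω
I = V / R_total = 15.0 / 1920 = 0.007812 A
P_R_D = I² × R_D = (0.007812)² × 219 = 0.01337 W

13.4 mW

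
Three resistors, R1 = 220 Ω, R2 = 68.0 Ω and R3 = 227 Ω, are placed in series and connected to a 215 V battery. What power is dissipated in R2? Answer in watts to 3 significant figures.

11.9 W

Series elements share the same current, so find I first, then use P = I²R.
R_total = 220 + 68.0 + 227 = 515.0 Ω
I = V / R_total = 215 / 515.0 = 0.4175 A
P_R2 = I² × R2 = (0.4175)² × 68.0 = 11.85 W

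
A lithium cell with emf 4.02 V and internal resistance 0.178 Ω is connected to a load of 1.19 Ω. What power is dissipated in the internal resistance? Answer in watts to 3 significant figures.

1.54 W

r is in series with the load, so it carries the full circuit current — the loss in it is I²r.
I = ε / (r + R) = 4.02 / (0.178 + 1.19) = 2.939 A
P_int = I² r = (2.939)² × 0.178 = 1.537 W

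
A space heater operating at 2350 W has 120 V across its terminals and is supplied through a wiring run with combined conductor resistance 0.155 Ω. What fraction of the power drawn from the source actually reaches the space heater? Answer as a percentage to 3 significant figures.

97.5 %

I = P / V = 2350 / 120 = 19.58 A through the wiring run.
P_line = I² R_line = (19.58)² × 0.155 = 59.44 W
P_source = P_load + P_line = 2350 + 59.44 = 2409 W
η = P_load / P_source = 2350 / 2409 = 0.9753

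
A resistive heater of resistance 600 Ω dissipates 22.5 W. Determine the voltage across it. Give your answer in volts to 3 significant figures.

116 V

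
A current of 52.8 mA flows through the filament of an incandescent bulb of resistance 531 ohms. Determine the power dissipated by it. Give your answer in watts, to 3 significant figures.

1.48 W

The current through and the resistance of the element are both given; use P = I²R.
P = (0.05280 A)² × 531 Ω = 1.480 W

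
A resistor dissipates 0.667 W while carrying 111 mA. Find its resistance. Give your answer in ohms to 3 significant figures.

54.1 Ω

From P = V I = I²R = V²/R, with the two given quantities we get R = P / I².
R = 0.667 / (0.1110)² = 54.14 Ω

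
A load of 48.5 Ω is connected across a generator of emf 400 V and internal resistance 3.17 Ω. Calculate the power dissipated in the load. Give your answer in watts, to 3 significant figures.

With r and R in series, I = ε/(r+R); the load dissipates I²R.
I = ε / (r + R) = 400 / (3.17 + 48.5) = 7.741 A
P_load = I² R = (7.741)² × 48.5 = 2907 W

2910 W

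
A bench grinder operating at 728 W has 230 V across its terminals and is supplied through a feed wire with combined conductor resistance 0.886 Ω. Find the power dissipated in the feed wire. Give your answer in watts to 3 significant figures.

Line loss is just I²R for the cable — we know both I and R_line directly.
I = P / V = 728 / 230 = 3.165 A through the feed wire.
P_line = I² R_line = (3.165)² × 0.886 = 8.876 W

8.88 W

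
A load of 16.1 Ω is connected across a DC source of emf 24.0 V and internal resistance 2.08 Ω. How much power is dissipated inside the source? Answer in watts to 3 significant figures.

The internal resistance carries the same current as the load; P_int = I²r.
I = ε / (r + R) = 24.0 / (2.08 + 16.1) = 1.320 A
P_int = I² r = (1.320)² × 2.08 = 3.625 W

3.62 W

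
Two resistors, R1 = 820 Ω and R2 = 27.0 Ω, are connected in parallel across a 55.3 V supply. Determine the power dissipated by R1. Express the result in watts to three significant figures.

3.73 W

Parallel branches share the same voltage; P = V²/R gives the branch power in one step.
P_R1 = V² / R1 = (55.3)² / 820 Ω = 3.729 W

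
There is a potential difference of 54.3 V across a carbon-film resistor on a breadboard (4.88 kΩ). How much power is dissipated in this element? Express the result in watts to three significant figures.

With V across and R both known, P = V²/R gives the dissipation directly.
P = (54.3 V)² / 4880 Ω = 0.6042 W

0.604 W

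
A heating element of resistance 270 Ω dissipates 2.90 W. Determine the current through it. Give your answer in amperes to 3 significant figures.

0.104 A

From P = V I = I²R = V²/R, with the two given quantities we get I = √(P / R).
I = √(2.90 / 270) = 0.1036 A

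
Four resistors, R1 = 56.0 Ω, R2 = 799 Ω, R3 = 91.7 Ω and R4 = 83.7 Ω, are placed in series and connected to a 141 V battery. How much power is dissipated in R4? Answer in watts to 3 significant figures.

Every series element carries the same I. Get I from the total resistance, then P = I² × R4.
R_total = 56.0 + 799 + 91.7 + 83.7 = 1030 Ω
I = V / R_total = 141 / 1030 = 0.1368 A
P_R4 = I² × R4 = (0.1368)² × 83.7 = 1.567 W

1.57 W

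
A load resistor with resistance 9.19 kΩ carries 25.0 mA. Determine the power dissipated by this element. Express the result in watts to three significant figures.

5.74 W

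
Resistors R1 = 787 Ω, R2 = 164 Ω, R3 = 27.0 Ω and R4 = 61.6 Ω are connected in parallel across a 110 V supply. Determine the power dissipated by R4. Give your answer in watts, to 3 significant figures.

196 W

Every branch has 110 V across it, so for R4 the power is simply V²/R.
P_R4 = V² / R4 = (110)² / 61.6 Ω = 196.4 W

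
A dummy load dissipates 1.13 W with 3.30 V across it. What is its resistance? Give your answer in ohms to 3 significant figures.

9.64 Ω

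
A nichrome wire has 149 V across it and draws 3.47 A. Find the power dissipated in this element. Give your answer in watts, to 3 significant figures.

517 W

V and I are known directly — P = V I, no intermediate step needed.
P = 149 V × 3.470 A = 517.0 W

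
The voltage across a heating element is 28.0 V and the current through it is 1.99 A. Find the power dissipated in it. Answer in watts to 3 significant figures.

V and I are known directly — P = V I, no intermediate step needed.
P = 28.0 V × 1.990 A = 55.72 W

55.7 W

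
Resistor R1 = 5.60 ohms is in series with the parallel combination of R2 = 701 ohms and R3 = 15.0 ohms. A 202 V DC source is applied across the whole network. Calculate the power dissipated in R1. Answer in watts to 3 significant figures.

555 W

Reduce the parallel pair to R_p first; the network is then a simple series string.
R_p = (701×15.0)/(701+15.0) = 14.69 Ω
R_total = 5.60 + 14.69 = 20.29 Ω
I = V / R_total = 202 / 20.29 = 9.958 A
All the current flows through R1; use P = I²R.
P_R1 = (9.958)² × 5.60 = 555.3 W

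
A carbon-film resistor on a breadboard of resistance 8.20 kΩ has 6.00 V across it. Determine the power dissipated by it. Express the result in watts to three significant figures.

Voltage and resistance are given, so P = V²/R is the one-step route.
P = (6.00 V)² / 8200 Ω = 0.004390 W

0.00439 W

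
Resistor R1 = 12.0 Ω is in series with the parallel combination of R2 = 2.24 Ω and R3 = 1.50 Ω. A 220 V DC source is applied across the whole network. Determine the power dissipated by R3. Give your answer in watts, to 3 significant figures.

157 W

Collapse R2‖R3 to a single equivalent, reducing the network to two series elements.
R_p = (2.24×1.50)/(2.24+1.50) = 0.8984 Ω
R_total = 12.0 + 0.8984 = 12.90 Ω
I = V / R_total = 220 / 12.90 = 17.06 A
Voltage across the parallel pair: V_p = I × R_p = 17.06 × 0.8984 = 15.32 V
R3 is across V_p, so use P = V²/R for that branch.
P_R3 = (15.32)² / 1.50 = 156.5 W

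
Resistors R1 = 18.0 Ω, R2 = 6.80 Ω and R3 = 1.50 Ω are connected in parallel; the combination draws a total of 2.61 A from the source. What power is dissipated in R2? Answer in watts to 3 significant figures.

1.33 W

The branches share the same voltage, but only the total current is given — find V from the equivalent resistance first.
1/R_eq = 1/18.0 + 1/6.80 + 1/1.50 ⇒ R_eq = 1.150 Ω
V = I_total × R_eq = 2.610 × 1.150 = 3.002 V
P_R2 = V² / R2 = (3.002)² / 6.80 = 1.326 W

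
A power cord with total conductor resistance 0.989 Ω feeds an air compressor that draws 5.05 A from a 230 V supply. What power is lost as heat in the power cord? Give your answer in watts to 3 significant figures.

25.2 W

The power cord and load are in series, so the same current flows in both; the loss is I²R_line.
The power cord carries the full 5.05 A.
P_line = I² R_line = (5.050)² × 0.989 = 25.22 W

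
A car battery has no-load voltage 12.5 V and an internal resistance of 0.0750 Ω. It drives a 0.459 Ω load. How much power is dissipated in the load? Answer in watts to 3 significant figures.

252 W

Find the circuit current first, then P = I²R for the load (series elements share I).
I = ε / (r + R) = 12.5 / (0.0750 + 0.459) = 23.41 A
P_load = I² R = (23.41)² × 0.459 = 251.5 W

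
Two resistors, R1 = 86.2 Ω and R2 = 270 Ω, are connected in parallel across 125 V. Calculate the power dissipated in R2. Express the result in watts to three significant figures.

The supply voltage appears across each parallel branch — just use P = V²/R2.
P_R2 = V² / R2 = (125)² / 270 Ω = 57.87 W

57.9 W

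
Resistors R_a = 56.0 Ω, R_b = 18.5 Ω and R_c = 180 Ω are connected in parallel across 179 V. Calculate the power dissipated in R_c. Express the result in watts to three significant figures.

The supply voltage appears across each parallel branch — just use P = V²/R_c.
P_R_c = V² / R_c = (179)² / 180 Ω = 178.0 W

178 W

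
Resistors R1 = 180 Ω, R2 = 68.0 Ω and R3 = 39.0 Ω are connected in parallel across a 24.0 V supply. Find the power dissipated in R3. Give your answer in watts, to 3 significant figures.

14.8 W

R3 sits directly across the source, so P = V²/R with V = 24.0 V.
P_R3 = V² / R3 = (24.0)² / 39.0 Ω = 14.77 W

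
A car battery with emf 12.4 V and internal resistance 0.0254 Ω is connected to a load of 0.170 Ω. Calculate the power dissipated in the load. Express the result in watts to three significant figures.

With r and R in series, I = ε/(r+R); the load dissipates I²R.
I = ε / (r + R) = 12.4 / (0.0254 + 0.170) = 63.46 A
P_load = I² R = (63.46)² × 0.170 = 684.6 W

685 W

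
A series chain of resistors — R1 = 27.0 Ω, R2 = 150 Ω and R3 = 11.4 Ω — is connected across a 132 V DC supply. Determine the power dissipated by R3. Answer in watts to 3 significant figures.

Every series element carries the same I. Get I from the total resistance, then P = I² × R3.
R_total = 27.0 + 150 + 11.4 = 188.4 Ω
I = V / R_total = 132 / 188.4 = 0.7006 A
P_R3 = I² × R3 = (0.7006)² × 11.4 = 5.596 W

5.60 W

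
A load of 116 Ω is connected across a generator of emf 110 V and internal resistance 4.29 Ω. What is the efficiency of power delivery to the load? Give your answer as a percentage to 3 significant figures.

Both r and R carry the same current, so the power split is just the resistance split: η = R/(R+r).
η = R / (R + r) = 116 / (116 + 4.29) = 0.9643

96.4 %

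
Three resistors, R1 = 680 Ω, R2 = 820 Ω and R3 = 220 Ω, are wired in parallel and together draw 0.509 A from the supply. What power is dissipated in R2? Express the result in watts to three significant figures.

6.04 W

We need the common branch voltage; get it from I_total × R_eq, then P = V²/R for the branch.
1/R_eq = 1/680 + 1/820 + 1/220 ⇒ R_eq = 138.2 Ω
V = I_total × R_eq = 0.5090 × 138.2 = 70.35 V
P_R2 = V² / R2 = (70.35)² / 820 = 6.035 W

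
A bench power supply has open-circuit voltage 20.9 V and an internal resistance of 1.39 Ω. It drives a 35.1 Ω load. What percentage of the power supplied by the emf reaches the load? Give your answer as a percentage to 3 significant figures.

96.2 %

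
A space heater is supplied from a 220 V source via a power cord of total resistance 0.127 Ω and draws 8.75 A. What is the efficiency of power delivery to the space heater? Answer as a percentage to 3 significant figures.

The power cord carries the full 8.75 A.
P_line = I² R_line = (8.750)² × 0.127 = 9.723 W
P_source = V I = 220 × 8.750 = 1925 W; P_load = 1915 W
η = P_load / P_source = 1915 / 1925 = 0.9949

99.5 %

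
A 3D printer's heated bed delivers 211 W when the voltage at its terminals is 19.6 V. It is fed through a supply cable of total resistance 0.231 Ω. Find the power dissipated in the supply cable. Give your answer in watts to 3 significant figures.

26.8 W

The supply cable and load are in series, so the same current flows in both; the loss is I²R_line.
I = P / V = 211 / 19.6 = 10.77 A through the supply cable.
P_line = I² R_line = (10.77)² × 0.231 = 26.77 W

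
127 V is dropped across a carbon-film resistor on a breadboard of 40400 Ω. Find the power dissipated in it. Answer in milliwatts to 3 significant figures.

We know the drop across the element and its resistance — P = V²/R, one step.
P = (127 V)² / 40400 Ω = 0.3992 W

399 mW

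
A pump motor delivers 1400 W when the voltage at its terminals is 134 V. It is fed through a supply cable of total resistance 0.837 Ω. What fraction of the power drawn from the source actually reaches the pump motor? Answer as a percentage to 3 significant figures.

I = P / V = 1400 / 134 = 10.45 A through the supply cable.
P_line = I² R_line = (10.45)² × 0.837 = 91.36 W
P_source = P_load + P_line = 1400 + 91.36 = 1491 W
η = P_load / P_source = 1400 / 1491 = 0.9387

93.9 %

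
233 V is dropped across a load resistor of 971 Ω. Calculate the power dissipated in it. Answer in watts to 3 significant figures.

55.9 W

Voltage and resistance are given, so P = V²/R is the one-step route.
P = (233 V)² / 971 Ω = 55.91 W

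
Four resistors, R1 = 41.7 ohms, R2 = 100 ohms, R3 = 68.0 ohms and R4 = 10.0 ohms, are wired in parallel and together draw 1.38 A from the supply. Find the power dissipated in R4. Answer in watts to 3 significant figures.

Parallel branches share V, not I — compute V via R_eq, then use V²/R for the target branch.
1/R_eq = 1/41.7 + 1/100 + 1/68.0 + 1/10.0 ⇒ R_eq = 6.726 Ω
V = I_total × R_eq = 1.380 × 6.726 = 9.281 V
P_R4 = V² / R4 = (9.281)² / 10.0 = 8.614 W

8.61 W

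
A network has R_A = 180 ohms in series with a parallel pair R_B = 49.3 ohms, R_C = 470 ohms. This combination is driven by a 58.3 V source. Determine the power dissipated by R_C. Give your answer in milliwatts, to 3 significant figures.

285 mW

Replace R_B and R_C with their parallel equivalent so the circuit becomes R_A in series with R_p.
R_p = (49.3×470)/(49.3+470) = 44.62 Ω
R_total = 180 + 44.62 = 224.6 Ω
I = V / R_total = 58.3 / 224.6 = 0.2595 A
Voltage across the parallel pair: V_p = I × R_p = 0.2595 × 44.62 = 11.58 V
R_C is across V_p, so use P = V²/R for that branch.
P_R_C = (11.58)² / 470 = 0.2854 W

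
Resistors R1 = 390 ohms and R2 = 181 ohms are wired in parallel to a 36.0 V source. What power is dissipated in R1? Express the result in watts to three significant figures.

3.32 W

Every branch has 36.0 V across it, so for R1 the power is simply V²/R.
P_R1 = V² / R1 = (36.0)² / 390 Ω = 3.323 W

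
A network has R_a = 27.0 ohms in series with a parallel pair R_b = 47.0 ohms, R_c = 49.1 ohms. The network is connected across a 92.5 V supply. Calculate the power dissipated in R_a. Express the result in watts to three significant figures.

Reduce the parallel pair to R_p first; the network is then a simple series string.
R_p = (47.0×49.1)/(47.0+49.1) = 24.01 Ω
R_total = 27.0 + 24.01 = 51.01 Ω
I = V / R_total = 92.5 / 51.01 = 1.813 A
R_a is in the main series path, so its power is I²R_a.
P_R_a = (1.813)² × 27.0 = 88.77 W

88.8 W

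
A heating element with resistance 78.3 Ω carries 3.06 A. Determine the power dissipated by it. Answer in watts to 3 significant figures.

Current and resistance are given, so P = I²R is the direct form.
P = (3.060 A)² × 78.3 Ω = 733.2 W

733 W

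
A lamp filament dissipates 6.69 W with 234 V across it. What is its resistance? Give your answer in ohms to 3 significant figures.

From P = V I = I²R = V²/R, with the two given quantities we get R = V² / P.
R = (234)² / 6.69 = 8185 Ω

8180 Ω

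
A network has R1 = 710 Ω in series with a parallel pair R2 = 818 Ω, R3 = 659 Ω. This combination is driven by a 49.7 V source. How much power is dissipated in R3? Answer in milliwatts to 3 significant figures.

Replace R2 and R3 with their parallel equivalent so the circuit becomes R1 in series with R_p.
R_p = (818×659)/(818+659) = 365.0 Ω
R_total = 710 + 365.0 = 1075 Ω
I = V / R_total = 49.7 / 1075 = 0.04623 A
Voltage across the parallel pair: V_p = I × R_p = 0.04623 × 365.0 = 16.87 V
With V_p across R3, its power is V_p²/R3.
P_R3 = (16.87)² / 659 = 0.4321 W

432 mW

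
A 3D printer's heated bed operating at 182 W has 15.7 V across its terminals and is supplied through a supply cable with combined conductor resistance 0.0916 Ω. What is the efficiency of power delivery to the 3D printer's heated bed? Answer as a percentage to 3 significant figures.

I = P / V = 182 / 15.7 = 11.59 A through the supply cable.
P_line = I² R_line = (11.59)² × 0.0916 = 12.31 W
P_source = P_load + P_line = 182.0 + 12.31 = 194.3 W
η = P_load / P_source = 182.0 / 194.3 = 0.9367

93.7 %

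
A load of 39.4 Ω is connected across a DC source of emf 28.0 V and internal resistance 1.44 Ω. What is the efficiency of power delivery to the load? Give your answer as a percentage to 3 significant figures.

96.5 %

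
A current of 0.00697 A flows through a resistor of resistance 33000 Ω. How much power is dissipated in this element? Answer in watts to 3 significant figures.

1.60 W

With I and R stated, P = I²R applies in one step.
P = (0.006970 A)² × 33000 Ω = 1.603 W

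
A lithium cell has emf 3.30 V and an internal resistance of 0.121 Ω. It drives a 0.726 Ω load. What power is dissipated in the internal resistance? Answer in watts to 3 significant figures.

Internal loss is I²r, with I set by the total series resistance r+R.
I = ε / (r + R) = 3.30 / (0.121 + 0.726) = 3.896 A
P_int = I² r = (3.896)² × 0.121 = 1.837 W

1.84 W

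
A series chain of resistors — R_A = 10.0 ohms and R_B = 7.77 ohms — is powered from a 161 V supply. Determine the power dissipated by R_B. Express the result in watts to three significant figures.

Series elements share the same current, so find I first, then use P = I²R.
R_total = 10.0 + 7.77 = 17.77 Ω
I = V / R_total = 161 / 17.77 = 9.060 A
P_R_B = I² × R_B = (9.060)² × 7.77 = 637.8 W

638 W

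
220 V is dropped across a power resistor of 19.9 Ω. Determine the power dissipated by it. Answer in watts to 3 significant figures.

2430 W

V and R are stated; P = V²/R avoids computing the current.
P = (220 V)² / 19.9 Ω = 2432 W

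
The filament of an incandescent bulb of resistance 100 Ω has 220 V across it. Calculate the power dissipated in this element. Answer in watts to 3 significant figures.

484 W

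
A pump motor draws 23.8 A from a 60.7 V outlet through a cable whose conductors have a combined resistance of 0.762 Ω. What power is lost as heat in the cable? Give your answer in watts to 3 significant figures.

432 W

Only the current and the line resistance are needed for the I²R loss.
The cable carries the full 23.8 A.
P_line = I² R_line = (23.80)² × 0.762 = 431.6 W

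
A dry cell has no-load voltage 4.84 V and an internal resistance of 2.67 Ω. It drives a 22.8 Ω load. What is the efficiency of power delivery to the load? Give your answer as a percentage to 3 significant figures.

Both r and R carry the same current, so the power split is just the resistance split: η = R/(R+r).
η = R / (R + r) = 22.8 / (22.8 + 2.67) = 0.8952

89.5 %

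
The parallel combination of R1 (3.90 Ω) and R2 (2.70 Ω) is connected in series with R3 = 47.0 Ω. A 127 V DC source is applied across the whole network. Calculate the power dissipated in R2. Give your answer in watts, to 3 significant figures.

Reduce the parallel combination to a single R_p; the circuit then becomes R_p in series with the remaining resistor.
R_p = (3.90×2.70)/(3.90+2.70) = 1.595 Ω
R_total = R_p + 47.0 = 1.595 + 47.0 = 48.60 Ω
I = V / R_total = 127 / 48.60 = 2.613 A
Voltage across the parallel pair: V_p = I × R_p = 2.613 × 1.595 = 4.170 V
R2 sits across V_p; its power is V_p²/R.
P_R2 = (4.170)² / 2.70 = 6.439 W

6.44 W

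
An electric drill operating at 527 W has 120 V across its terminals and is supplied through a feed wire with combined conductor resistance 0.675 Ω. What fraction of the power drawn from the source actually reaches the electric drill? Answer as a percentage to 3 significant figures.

97.6 %

I = P / V = 527 / 120 = 4.392 A through the feed wire.
P_line = I² R_line = (4.392)² × 0.675 = 13.02 W
P_source = P_load + P_line = 527.0 + 13.02 = 540.0 W
η = P_load / P_source = 527.0 / 540.0 = 0.9759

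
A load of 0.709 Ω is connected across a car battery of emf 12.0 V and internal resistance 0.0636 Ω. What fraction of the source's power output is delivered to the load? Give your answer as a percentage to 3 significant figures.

91.8 %

The source delivers εI, of which I²R reaches the load and I²r is lost; since I is common, η = R/(R+r).
η = R / (R + r) = 0.709 / (0.709 + 0.0636) = 0.9177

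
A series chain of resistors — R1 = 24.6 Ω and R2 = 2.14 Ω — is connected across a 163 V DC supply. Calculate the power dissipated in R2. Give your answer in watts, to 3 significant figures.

Every series element carries the same I. Get I from the total resistance, then P = I² × R2.
R_total = 24.6 + 2.14 = 26.74 Ω
I = V / R_total = 163 / 26.74 = 6.096 A
P_R2 = I² × R2 = (6.096)² × 2.14 = 79.52 W

79.5 W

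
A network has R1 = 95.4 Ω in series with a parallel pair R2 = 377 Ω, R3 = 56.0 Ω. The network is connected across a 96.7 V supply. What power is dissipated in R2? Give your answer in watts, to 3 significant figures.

2.84 W

Replace R2 and R3 with their parallel equivalent so the circuit becomes R1 in series with R_p.
R_p = (377×56.0)/(377+56.0) = 48.76 Ω
R_total = 95.4 + 48.76 = 144.2 Ω
I = V / R_total = 96.7 / 144.2 = 0.6708 A
Voltage across the parallel pair: V_p = I × R_p = 0.6708 × 48.76 = 32.71 V
R2 sees V_p directly, so P = V_p² / R2.
P_R2 = (32.71)² / 377 = 2.837 W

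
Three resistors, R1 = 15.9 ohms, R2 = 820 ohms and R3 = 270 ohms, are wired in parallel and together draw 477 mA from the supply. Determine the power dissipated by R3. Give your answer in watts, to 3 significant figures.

Only the total current is stated, so first find the parallel equivalent to get the voltage across the combination.
1/R_eq = 1/15.9 + 1/820 + 1/270 ⇒ R_eq = 14.75 Ω
V = I_total × R_eq = 0.4770 × 14.75 = 7.034 V
P_R3 = V² / R3 = (7.034)² / 270 = 0.1832 W

0.183 W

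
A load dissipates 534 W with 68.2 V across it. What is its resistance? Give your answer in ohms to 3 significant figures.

8.71 Ω

Rearranging the power relation for the two known quantities gives R = V² / P.
R = (68.2)² / 534 = 8.710 Ω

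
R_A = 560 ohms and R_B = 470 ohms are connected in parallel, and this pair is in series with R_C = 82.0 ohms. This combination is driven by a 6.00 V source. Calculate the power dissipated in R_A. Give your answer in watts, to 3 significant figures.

Collapse the R_A‖R_B pair into one equivalent R_p; then R_p and R_C form a series string.
R_p = (560×470)/(560+470) = 255.5 Ω
R_total = R_p + 82.0 = 255.5 + 82.0 = 337.5 Ω
I = V / R_total = 6.00 / 337.5 = 0.01778 A
Voltage across the parallel pair: V_p = I × R_p = 0.01778 × 255.5 = 4.542 V
R_A sits across V_p; its power is V_p²/R.
P_R_A = (4.542)² / 560 = 0.03684 W

0.0368 W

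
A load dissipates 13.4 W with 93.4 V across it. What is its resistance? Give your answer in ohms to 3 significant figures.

651 Ω

The two known quantities fix the third via R = V² / P.
R = (93.4)² / 13.4 = 651.0 Ω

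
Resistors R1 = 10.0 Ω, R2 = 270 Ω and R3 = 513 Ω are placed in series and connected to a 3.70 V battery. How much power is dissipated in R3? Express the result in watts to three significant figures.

The current is common to all series resistors; compute it, then apply P = I²R for the target.
R_total = 10.0 + 270 + 513 = 793.0 Ω
I = V / R_total = 3.70 / 793.0 = 0.004666 A
P_R3 = I² × R3 = (0.004666)² × 513 = 0.01117 W

0.0112 W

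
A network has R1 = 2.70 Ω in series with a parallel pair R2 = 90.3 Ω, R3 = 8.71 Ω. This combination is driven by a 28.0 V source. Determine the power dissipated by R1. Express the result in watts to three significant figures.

18.7 W

Reduce the parallel pair to R_p first; the network is then a simple series string.
R_p = (90.3×8.71)/(90.3+8.71) = 7.944 Ω
R_total = 2.70 + 7.944 = 10.64 Ω
I = V / R_total = 28.0 / 10.64 = 2.631 A
R1 carries the full series current, so P = I²R.
P_R1 = (2.631)² × 2.70 = 18.68 W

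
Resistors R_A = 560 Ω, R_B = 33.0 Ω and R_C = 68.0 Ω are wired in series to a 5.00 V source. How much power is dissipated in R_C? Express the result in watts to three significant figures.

0.00389 W

Series elements share the same current, so find I first, then use P = I²R.
R_total = 560 + 33.0 + 68.0 = 661.0 Ω
I = V / R_total = 5.00 / 661.0 = 0.007564 A
P_R_C = I² × R_C = (0.007564)² × 68.0 = 0.003891 W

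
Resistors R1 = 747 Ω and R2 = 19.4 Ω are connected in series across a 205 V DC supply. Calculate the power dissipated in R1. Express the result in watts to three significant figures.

53.4 W

The current is common to all series resistors; compute it, then apply P = I²R for the target.
R_total = 747 + 19.4 = 766.4 Ω
I = V / R_total = 205 / 766.4 = 0.2675 A
P_R1 = I² × R1 = (0.2675)² × 747 = 53.45 W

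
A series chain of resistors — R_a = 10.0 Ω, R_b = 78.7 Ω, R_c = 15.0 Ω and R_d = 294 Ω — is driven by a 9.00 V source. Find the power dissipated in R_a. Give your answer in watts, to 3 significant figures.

Since the resistors are in series they all carry the loop current I = V/R_total; the power in any one is I²R.
R_total = 10.0 + 78.7 + 15.0 + 294 = 397.7 Ω
I = V / R_total = 9.00 / 397.7 = 0.02263 A
P_R_a = I² × R_a = (0.02263)² × 10.0 = 0.005121 W

0.00512 W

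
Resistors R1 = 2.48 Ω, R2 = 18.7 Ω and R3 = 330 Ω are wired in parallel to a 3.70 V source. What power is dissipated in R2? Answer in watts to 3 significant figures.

The supply voltage appears across each parallel branch — just use P = V²/R2.
P_R2 = V² / R2 = (3.70)² / 18.7 Ω = 0.7321 W

0.732 W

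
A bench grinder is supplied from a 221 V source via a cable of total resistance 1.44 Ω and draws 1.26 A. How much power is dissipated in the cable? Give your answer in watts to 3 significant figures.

2.29 W

Line loss is just I²R for the cable — we know both I and R_line directly.
The cable carries the full 1.26 A.
P_line = I² R_line = (1.260)² × 1.44 = 2.286 W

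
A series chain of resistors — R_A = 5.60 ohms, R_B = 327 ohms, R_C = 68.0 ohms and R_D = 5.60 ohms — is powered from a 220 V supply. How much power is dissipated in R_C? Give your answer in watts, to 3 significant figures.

The current is common to all series resistors; compute it, then apply P = I²R for the target.
R_total = 5.60 + 327 + 68.0 + 5.60 = 406.2 Ω
I = V / R_total = 220 / 406.2 = 0.5416 A
P_R_C = I² × R_C = (0.5416)² × 68.0 = 19.95 W

19.9 W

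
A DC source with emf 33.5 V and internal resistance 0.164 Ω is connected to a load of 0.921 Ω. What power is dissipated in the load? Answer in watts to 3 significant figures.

878 W

The internal resistance and the load are in series, so the same I flows through both; get I from ε/(r+R), then I²R for the load.
I = ε / (r + R) = 33.5 / (0.164 + 0.921) = 30.88 A
P_load = I² R = (30.88)² × 0.921 = 878.0 W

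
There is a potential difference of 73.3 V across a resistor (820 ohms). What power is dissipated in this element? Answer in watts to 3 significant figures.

We know the drop across the element and its resistance — P = V²/R, one step.
P = (73.3 V)² / 820 Ω = 6.552 W

6.55 W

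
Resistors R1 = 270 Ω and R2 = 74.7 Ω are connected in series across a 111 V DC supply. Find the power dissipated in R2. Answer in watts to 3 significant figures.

The current is common to all series resistors; compute it, then apply P = I²R for the target.
R_total = 270 + 74.7 = 344.7 Ω
I = V / R_total = 111 / 344.7 = 0.3220 A
P_R2 = I² × R2 = (0.3220)² × 74.7 = 7.746 W

7.75 W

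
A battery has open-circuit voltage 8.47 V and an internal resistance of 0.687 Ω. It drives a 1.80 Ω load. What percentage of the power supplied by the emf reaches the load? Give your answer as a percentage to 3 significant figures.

72.4 %

Efficiency is P_load / P_total. With a series r and R sharing the same I, P = I²R for each, so η = R/(R+r).
η = R / (R + r) = 1.80 / (1.80 + 0.687) = 0.7238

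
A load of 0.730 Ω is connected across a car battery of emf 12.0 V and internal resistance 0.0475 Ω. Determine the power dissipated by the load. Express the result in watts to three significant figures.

174 W

Load and internal resistance form a series loop — compute the loop current, then the load power via I²R.
I = ε / (r + R) = 12.0 / (0.0475 + 0.730) = 15.43 A
P_load = I² R = (15.43)² × 0.730 = 173.9 W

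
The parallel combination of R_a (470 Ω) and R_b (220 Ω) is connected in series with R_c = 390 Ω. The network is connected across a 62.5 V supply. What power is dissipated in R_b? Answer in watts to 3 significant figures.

Collapse the R_a‖R_b pair into one equivalent R_p; then R_p and R_c form a series string.
R_p = (470×220)/(470+220) = 149.9 Ω
R_total = R_p + 390 = 149.9 + 390 = 539.9 Ω
I = V / R_total = 62.5 / 539.9 = 0.1158 A
Voltage across the parallel pair: V_p = I × R_p = 0.1158 × 149.9 = 17.35 V
R_b has V_p across it, so P = V_p²/R_b.
P_R_b = (17.35)² / 220 = 1.368 W

1.37 W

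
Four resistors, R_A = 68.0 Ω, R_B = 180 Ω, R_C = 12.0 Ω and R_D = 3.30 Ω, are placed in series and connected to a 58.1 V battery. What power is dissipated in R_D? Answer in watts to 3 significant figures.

0.161 W

Since the resistors are in series they all carry the loop current I = V/R_total; the power in any one is I²R.
R_total = 68.0 + 180 + 12.0 + 3.30 = 263.3 Ω
I = V / R_total = 58.1 / 263.3 = 0.2207 A
P_R_D = I² × R_D = (0.2207)² × 3.30 = 0.1607 W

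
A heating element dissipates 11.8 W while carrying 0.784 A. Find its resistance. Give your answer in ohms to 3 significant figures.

19.2 Ω

The two known quantities fix the third via R = P / I².
R = 11.8 / (0.7840)² = 19.20 Ω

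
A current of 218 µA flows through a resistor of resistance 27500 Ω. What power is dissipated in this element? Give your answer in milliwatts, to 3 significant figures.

1.31 mW

With I and R stated, P = I²R applies in one step.
P = (0.0002180 A)² × 27500 Ω = 0.001307 W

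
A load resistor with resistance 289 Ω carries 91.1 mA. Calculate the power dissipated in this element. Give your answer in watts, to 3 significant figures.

Current and resistance are given, so P = I²R is the direct form.
P = (0.09110 A)² × 289 Ω = 2.398 W

2.40 W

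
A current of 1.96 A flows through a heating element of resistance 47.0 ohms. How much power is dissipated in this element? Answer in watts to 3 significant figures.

Current and resistance are given, so P = I²R is the direct form.
P = (1.960 A)² × 47.0 Ω = 180.6 W

181 W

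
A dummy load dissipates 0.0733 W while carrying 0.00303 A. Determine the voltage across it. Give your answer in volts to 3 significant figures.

24.2 V

Rearranging the power relation for the two known quantities gives V = P / I.
V = 0.0733 / 0.003030 = 24.19 V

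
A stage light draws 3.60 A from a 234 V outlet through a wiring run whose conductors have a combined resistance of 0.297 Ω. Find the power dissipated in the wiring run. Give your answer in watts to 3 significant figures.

Only the current and the line resistance are needed for the I²R loss.
The wiring run carries the full 3.60 A.
P_line = I² R_line = (3.600)² × 0.297 = 3.849 W

3.85 W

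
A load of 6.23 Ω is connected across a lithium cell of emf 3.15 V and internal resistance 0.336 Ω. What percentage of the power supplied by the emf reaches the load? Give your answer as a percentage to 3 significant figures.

Efficiency is P_load / P_total. With a series r and R sharing the same I, P = I²R for each, so η = R/(R+r).
η = R / (R + r) = 6.23 / (6.23 + 0.336) = 0.9488

94.9 %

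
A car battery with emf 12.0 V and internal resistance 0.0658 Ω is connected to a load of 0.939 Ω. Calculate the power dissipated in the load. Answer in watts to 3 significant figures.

With r and R in series, I = ε/(r+R); the load dissipates I²R.
I = ε / (r + R) = 12.0 / (0.0658 + 0.939) = 11.94 A
P_load = I² R = (11.94)² × 0.939 = 133.9 W

134 W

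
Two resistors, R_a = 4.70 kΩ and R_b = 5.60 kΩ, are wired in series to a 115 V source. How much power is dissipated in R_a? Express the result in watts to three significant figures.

Series elements share the same current, so find I first, then use P = I²R.
R_total = (4.70 + 5.60) kΩ = 10300 Ω
I = V / R_total = 115 / 10300 = 0.01117 A
P_R_a = I² × R_a = (0.01117)² × 4700 = 0.5859 W

0.586 W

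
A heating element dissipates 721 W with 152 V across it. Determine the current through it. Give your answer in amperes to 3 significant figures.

From P = V I = I²R = V²/R, with the two given quantities we get I = P / V.
I = 721 / 152 = 4.743 A

4.74 A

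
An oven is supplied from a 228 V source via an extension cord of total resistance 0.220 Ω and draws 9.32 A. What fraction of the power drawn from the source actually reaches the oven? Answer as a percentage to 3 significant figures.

The extension cord carries the full 9.32 A.
P_line = I² R_line = (9.320)² × 0.220 = 19.11 W
P_source = V I = 228 × 9.320 = 2125 W; P_load = 2106 W
η = P_load / P_source = 2106 / 2125 = 0.9910

99.1 %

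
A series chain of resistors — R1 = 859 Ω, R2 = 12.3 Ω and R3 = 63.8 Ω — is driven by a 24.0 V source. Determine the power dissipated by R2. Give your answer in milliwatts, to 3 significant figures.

8.10 mW

Series elements share the same current, so find I first, then use P = I²R.
R_total = 859 + 12.3 + 63.8 = 935.1 Ω
I = V / R_total = 24.0 / 935.1 = 0.02567 A
P_R2 = I² × R2 = (0.02567)² × 12.3 = 0.008102 W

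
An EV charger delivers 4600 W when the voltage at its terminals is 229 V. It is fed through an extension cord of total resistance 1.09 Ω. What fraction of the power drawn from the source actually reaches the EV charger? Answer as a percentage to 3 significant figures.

91.3 %

I = P / V = 4600 / 229 = 20.09 A through the extension cord.
P_line = I² R_line = (20.09)² × 1.09 = 439.8 W
P_source = P_load + P_line = 4600 + 439.8 = 5040 W
η = P_load / P_source = 4600 / 5040 = 0.9127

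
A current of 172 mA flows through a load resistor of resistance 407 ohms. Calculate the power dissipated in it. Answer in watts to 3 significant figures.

12.0 W

The current through and the resistance of the element are both given; use P = I²R.
P = (0.1720 A)² × 407 Ω = 12.04 W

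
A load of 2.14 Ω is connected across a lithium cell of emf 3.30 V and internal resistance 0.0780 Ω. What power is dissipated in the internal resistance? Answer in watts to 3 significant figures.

The internal resistance carries the same current as the load; P_int = I²r.
I = ε / (r + R) = 3.30 / (0.0780 + 2.14) = 1.488 A
P_int = I² r = (1.488)² × 0.0780 = 0.1727 W

0.173 W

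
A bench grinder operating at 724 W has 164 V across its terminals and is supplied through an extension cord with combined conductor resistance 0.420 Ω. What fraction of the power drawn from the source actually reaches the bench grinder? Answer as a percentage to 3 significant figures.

98.9 %

I = P / V = 724 / 164 = 4.415 A through the extension cord.
P_line = I² R_line = (4.415)² × 0.420 = 8.185 W
P_source = P_load + P_line = 724.0 + 8.185 = 732.2 W
η = P_load / P_source = 724.0 / 732.2 = 0.9888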